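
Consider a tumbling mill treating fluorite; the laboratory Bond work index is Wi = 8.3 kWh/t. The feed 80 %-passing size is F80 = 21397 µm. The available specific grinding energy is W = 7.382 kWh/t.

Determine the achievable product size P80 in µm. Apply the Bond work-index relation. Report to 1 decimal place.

Bond: W = 10·Wi·(1/√P80 − 1/√F80)
1/√P80 = 1/√F80 + W/(10·Wi)
  = 7.3820/(10·8.3) + 1/√21397 = 0.088940 + 0.006836 = 0.095776
P80 = (1/0.095776)² = 10.4410² = 109.01 µm

P80 = 109.0 µm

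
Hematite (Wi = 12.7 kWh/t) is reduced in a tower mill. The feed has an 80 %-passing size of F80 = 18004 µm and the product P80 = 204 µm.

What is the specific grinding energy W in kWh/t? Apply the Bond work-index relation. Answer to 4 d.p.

W = 7.9453 kWh/t

W = 10 Wi (P80^-0.5 − F80^-0.5)
1/√204 = 0.070014;  1/√18004 = 0.007453
W = 10·12.7·(0.070014 − 0.007453) = 7.9453 kWh/t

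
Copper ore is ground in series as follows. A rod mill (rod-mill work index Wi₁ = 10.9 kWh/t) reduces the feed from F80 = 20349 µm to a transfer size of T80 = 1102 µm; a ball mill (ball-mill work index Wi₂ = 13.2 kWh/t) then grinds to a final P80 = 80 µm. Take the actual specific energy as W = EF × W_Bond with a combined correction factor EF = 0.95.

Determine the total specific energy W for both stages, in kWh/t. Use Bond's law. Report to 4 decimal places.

W = 12.6360 kWh/t

W = 10 Wi (P80^-0.5 − F80^-0.5)
Stage 1 (20349→1102 µm, Wi₁=10.9): W₁ = 10·10.9·(0.030124 − 0.007010) = 2.5194 kWh/t
Stage 2 (1102→80 µm, Wi₂=13.2): W₂ = 10·13.2·(0.111803 − 0.030124) = 10.7817 kWh/t
W = W₁ + W₂ = 2.5194 + 10.7817 = 13.3011 kWh/t
With EF = 0.95: W = 13.3011·0.95 = 12.6360 kWh/t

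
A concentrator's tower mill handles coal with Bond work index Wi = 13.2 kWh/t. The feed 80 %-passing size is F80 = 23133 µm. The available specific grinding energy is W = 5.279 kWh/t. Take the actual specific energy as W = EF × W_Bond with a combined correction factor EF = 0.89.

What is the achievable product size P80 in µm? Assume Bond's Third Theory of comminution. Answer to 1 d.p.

Bond:  W = 10 Wi (1/√P − 1/√F)
W_Bond = W / EF = 5.279 / 0.89 = 5.9315 kWh/t
1/√P80 = 1/√F80 + W_Bond/(10·Wi)
  = 5.9315/(10·13.2) + 1/√23133 = 0.044935 + 0.006575 = 0.051510
P80 = (1/0.051510)² = 19.4137² = 376.89 µm

P80 = 376.9 µm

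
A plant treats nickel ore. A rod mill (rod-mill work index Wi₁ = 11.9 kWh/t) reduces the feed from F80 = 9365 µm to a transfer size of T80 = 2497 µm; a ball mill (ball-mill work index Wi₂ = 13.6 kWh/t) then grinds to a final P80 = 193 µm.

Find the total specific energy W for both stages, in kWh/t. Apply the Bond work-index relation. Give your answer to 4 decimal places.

W = 8.2196 kWh/t

Bond: W = 10·Wi·(1/√P80 − 1/√F80)
Stage 1 (9365→2497 µm, Wi₁=11.9): W₁ = 10·11.9·(0.020012 − 0.010333) = 1.1517 kWh/t
Stage 2 (2497→193 µm, Wi₂=13.6): W₂ = 10·13.6·(0.071982 − 0.020012) = 7.0679 kWh/t
W = W₁ + W₂ = 1.1517 + 7.0679 = 8.2196 kWh/t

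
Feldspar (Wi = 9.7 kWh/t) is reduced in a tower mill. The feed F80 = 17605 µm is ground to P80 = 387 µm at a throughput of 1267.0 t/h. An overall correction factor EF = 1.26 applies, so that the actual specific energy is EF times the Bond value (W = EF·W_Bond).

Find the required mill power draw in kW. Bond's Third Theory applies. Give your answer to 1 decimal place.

Bond:  W = 10 Wi (1/√P − 1/√F)
W = 10·9.7·(1/√387 − 1/√17605) = 10·9.7·(0.043296) = 4.1997 kWh/t
With EF = 1.26: W = 4.1997·1.26 = 5.2917 kWh/t
P = W·T = 5.2917·1267.0 = 6704.5 kW

P = 6704.5 kW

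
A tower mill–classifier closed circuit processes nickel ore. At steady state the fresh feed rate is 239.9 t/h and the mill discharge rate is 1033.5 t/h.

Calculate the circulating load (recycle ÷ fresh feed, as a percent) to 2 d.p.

Steady state: M = F + R.
R = M − F = 1033.5 − 239.9 = 793.6 t/h
CL = 100·R/F = 100·793.6/239.9 = 330.80 %

CL = 330.80 %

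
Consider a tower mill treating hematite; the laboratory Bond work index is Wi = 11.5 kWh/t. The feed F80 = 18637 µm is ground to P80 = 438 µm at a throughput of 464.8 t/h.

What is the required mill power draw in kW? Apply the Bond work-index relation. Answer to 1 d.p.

W = 10·Wi·(P80^(-½) − F80^(-½))
W = 10·11.5·(1/√438 − 1/√18637) = 10·11.5·(0.040457) = 4.6525 kWh/t
Power = W × throughput = 4.6525 kWh/t × 464.8 t/h = 2162.5 kW

P = 2162.5 kW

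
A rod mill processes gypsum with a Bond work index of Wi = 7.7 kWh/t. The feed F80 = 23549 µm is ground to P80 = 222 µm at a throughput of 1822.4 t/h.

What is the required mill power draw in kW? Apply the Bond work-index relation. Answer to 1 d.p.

Bond: W = 10·Wi·(1/√P80 − 1/√F80)
W = 10·7.7·(1/√222 − 1/√23549) = 10·7.7·(0.060599) = 4.6661 kWh/t
P_mill = W·ṁ = 4.6661·1822.4 = 8503.6 kW

P = 8503.6 kW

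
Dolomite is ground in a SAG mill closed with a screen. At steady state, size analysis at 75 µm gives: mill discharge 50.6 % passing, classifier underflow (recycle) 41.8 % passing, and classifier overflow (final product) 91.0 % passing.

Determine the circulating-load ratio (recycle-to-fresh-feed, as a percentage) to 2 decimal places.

Classifier node, passing 75 µm:
(1+r)d = ru + o → r = (o−d)/(d−u)
r = (91.0 − 50.6)/(50.6 − 41.8) = 40.4/8.8 = 4.5909
CL = 100·r = 459.09 %

CL = 459.09 %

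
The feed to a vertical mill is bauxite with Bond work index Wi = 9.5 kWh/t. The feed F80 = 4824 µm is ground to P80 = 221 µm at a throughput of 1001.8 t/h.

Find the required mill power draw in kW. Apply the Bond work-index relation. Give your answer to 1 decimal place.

W = 10 Wi / √P80 − 10 Wi / √F80
W = 10·9.5·(1/√221 − 1/√4824) = 10·9.5·(0.052869) = 5.0226 kWh/t
P_mill = W·ṁ = 5.0226·1001.8 = 5031.6 kW

P = 5031.6 kW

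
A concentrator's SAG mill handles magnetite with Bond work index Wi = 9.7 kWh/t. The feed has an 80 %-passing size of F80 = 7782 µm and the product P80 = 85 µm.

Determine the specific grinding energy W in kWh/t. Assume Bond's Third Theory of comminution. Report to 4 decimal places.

W = 9.4215 kWh/t

W = 10·Wi·[P80^(−½) − F80^(−½)]
1/√85 = 0.108465;  1/√7782 = 0.011336
W = 10·9.7·(0.108465 − 0.011336) = 9.4215 kWh/t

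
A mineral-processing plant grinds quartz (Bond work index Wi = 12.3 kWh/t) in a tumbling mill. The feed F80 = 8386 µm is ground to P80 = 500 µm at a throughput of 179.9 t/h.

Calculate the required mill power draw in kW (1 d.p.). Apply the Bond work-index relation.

Bond: W = 10·Wi·(1/√P80 − 1/√F80)
W = 10·12.3·(1/√500 − 1/√8386) = 10·12.3·(0.033801) = 4.1576 kWh/t
Power = W × throughput = 4.1576 kWh/t × 179.9 t/h = 747.9 kW

P = 747.9 kW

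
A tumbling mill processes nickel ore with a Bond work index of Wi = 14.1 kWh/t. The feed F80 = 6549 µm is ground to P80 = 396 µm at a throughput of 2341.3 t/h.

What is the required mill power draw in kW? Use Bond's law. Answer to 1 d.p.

W = 10·Wi·[P80^(−½) − F80^(−½)]
W = 10·14.1·(1/√396 − 1/√6549) = 10·14.1·(0.037895) = 5.3432 kWh/t
Mill draw = 5.3432 × 2341.3 = 12510.0 kW

P = 12510.0 kW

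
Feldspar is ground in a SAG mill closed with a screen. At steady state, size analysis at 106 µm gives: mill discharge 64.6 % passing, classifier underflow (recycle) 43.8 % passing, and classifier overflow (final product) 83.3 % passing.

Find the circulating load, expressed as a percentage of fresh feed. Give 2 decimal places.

CL = 89.90 %

Classifier node, passing 106 µm:
(1+r)d = ru + o → r = (o−d)/(d−u)
r = (83.3 − 64.6)/(64.6 − 43.8) = 18.7/20.8 = 0.8990
CL = 100·r = 89.90 %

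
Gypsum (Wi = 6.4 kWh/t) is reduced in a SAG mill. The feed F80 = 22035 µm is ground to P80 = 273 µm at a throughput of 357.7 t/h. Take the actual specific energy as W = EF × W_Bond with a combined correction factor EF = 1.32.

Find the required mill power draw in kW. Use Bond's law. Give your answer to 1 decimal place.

Bond: W = 10·Wi·(1/√P80 − 1/√F80)
W = 10·6.4·(1/√273 − 1/√22035) = 10·6.4·(0.053786) = 3.4423 kWh/t
W_actual = 1.32 × 3.4423 = 4.5439 kWh/t
Mill draw = 4.5439 × 357.7 = 1625.3 kW

P = 1625.3 kW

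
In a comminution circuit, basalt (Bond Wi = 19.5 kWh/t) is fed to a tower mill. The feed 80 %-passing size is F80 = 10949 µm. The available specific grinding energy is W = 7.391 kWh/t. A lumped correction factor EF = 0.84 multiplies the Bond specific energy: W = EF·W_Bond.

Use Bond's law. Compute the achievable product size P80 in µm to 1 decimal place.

P80 = 334.5 µm

W = 10 Wi (1/√P80 − 1/√F80)  [Bond]
W_Bond = W / EF = 7.391 / 0.84 = 8.7988 kWh/t
P80^(−½) = W_Bond/(10 Wi) + F80^(−½)
  = 8.7988/(10·19.5) + 1/√10949 = 0.045122 + 0.009557 = 0.054679
P80 = (1/0.054679)² = 18.2886² = 334.47 µm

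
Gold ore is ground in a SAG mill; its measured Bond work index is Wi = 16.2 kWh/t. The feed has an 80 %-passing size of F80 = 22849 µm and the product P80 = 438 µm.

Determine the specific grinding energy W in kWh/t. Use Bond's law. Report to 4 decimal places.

Bond: W = 10·Wi·(1/√P80 − 1/√F80)
1/√438 = 0.047782;  1/√22849 = 0.006616
W = 10·16.2·(0.047782 − 0.006616) = 6.6689 kWh/t

W = 6.6689 kWh/t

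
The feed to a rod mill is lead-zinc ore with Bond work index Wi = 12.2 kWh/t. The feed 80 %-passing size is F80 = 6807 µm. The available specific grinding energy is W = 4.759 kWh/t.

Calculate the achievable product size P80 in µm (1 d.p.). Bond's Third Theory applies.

P80 = 382.5 µm

W = 10·Wi·[P80^(−½) − F80^(−½)]
1/√P80 = 1/√F80 + W/(10·Wi)
  = 4.7590/(10·12.2) + 1/√6807 = 0.039008 + 0.012121 = 0.051129
P80 = (1/0.051129)² = 19.5585² = 382.53 µm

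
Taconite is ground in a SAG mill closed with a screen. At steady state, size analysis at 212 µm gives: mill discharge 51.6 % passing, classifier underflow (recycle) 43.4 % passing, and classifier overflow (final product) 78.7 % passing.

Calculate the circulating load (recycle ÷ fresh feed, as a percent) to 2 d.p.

CL = 330.49 %

Mass balance on the −212 µm fraction:
Fd + Rd = Ru + Fo ⇒ R/F = (o−d)/(d−u)
r = (78.7 − 51.6)/(51.6 − 43.4) = 27.1/8.2 = 3.3049
CL = 100·r = 330.49 %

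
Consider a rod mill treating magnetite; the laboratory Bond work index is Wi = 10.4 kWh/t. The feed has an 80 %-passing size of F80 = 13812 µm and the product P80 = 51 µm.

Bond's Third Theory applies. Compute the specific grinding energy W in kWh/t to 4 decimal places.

W = 10 Wi / √P80 − 10 Wi / √F80
1/√51 = 0.140028;  1/√13812 = 0.008509
W = 10·10.4·(0.140028 − 0.008509) = 13.6780 kWh/t

W = 13.6780 kWh/t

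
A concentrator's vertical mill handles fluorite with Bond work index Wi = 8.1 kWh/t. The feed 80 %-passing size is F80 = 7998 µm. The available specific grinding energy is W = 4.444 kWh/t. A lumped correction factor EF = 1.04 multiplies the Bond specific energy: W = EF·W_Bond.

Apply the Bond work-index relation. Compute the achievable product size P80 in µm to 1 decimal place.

W = 10·Wi·(P80^(-½) − F80^(-½))
W_Bond = W / EF = 4.444 / 1.04 = 4.2731 kWh/t
⇒ 1/√P80 = W_Bond/(10·Wi) + 1/√F80
  = 4.2731/(10·8.1) + 1/√7998 = 0.052754 + 0.011182 = 0.063936
P80 = (1/0.063936)² = 15.6407² = 244.63 µm

P80 = 244.6 µm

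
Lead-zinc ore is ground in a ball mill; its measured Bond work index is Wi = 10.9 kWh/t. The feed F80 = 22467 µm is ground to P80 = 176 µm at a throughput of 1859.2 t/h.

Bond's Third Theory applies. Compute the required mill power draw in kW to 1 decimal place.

P = 13923.5 kW

Bond: W = 10·Wi·(1/√P80 − 1/√F80)
W = 10·10.9·(1/√176 − 1/√22467) = 10·10.9·(0.068706) = 7.4890 kWh/t
Power = W × throughput = 7.4890 kWh/t × 1859.2 t/h = 13923.5 kW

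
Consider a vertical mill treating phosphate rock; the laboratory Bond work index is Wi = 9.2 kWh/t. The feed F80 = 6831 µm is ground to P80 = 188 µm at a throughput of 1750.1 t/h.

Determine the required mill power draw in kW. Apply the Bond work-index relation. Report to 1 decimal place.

P = 9794.7 kW

W = 10 Wi (1/√P80 − 1/√F80)  [Bond]
W = 10·9.2·(1/√188 − 1/√6831) = 10·9.2·(0.060833) = 5.5967 kWh/t
Power = W × throughput = 5.5967 kWh/t × 1750.1 t/h = 9794.7 kW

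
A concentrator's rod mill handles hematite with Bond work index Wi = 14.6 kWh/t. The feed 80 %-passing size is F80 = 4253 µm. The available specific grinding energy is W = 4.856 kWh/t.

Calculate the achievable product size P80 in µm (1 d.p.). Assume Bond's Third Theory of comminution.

P80 = 423.5 µm

W = 10 Wi (1/√P80 − 1/√F80)  [Bond]
⇒ 1/√P80 = W/(10·Wi) + 1/√F80
  = 4.8560/(10·14.6) + 1/√4253 = 0.033260 + 0.015334 = 0.048594
P80 = (1/0.048594)² = 20.5786² = 423.48 µm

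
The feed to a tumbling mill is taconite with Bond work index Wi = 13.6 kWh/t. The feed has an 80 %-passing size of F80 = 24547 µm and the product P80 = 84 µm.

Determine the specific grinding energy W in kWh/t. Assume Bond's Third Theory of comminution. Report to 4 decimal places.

W = 13.9708 kWh/t

Bond:  W = 10 Wi (1/√P − 1/√F)
1/√84 = 0.109109;  1/√24547 = 0.006383
W = 10·13.6·(0.109109 − 0.006383) = 13.9708 kWh/t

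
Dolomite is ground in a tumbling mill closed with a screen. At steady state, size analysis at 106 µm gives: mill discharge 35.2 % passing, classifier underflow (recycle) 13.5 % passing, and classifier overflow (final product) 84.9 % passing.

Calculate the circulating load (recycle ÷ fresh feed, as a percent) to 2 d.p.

Let r = R/F. Size balance at 106 µm:
d + r·d = r·u + o → r(d−u) = o−d
r = (84.9 − 35.2)/(35.2 − 13.5) = 49.7/21.7 = 2.2903
CL = 100·r = 229.03 %

CL = 229.03 %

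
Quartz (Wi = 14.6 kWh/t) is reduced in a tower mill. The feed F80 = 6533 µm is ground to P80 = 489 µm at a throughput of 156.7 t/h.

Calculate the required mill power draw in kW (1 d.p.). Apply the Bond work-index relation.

P = 751.5 kW

Bond: W = 10·Wi·(1/√P80 − 1/√F80)
W = 10·14.6·(1/√489 − 1/√6533) = 10·14.6·(0.032849) = 4.7960 kWh/t
Power = W × throughput = 4.7960 kWh/t × 156.7 t/h = 751.5 kW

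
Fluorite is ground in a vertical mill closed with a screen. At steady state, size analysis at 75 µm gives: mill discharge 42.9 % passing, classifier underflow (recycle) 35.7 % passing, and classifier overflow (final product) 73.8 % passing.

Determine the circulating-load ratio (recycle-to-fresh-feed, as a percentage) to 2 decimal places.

CL = 429.17 %

Classifier node, passing 75 µm:
d + r·d = r·u + o → r(d−u) = o−d
r = (73.8 − 42.9)/(42.9 − 35.7) = 30.9/7.2 = 4.2917
CL = 100·r = 429.17 %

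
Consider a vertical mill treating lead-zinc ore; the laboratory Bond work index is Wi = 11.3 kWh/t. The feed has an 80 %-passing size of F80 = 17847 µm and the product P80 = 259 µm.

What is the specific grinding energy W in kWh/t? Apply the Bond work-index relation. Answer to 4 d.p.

W = 6.1756 kWh/t

Bond:  W = 10 Wi (1/√P − 1/√F)
1/√259 = 0.062137;  1/√17847 = 0.007485
W = 10·11.3·(0.062137 − 0.007485) = 6.1756 kWh/t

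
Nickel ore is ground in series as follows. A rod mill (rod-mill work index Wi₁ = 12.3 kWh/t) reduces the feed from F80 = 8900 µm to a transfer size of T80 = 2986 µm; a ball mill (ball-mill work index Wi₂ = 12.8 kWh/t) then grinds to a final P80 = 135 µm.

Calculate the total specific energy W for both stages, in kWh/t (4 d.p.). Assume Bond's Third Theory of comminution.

W = 10 Wi (1/√P80 − 1/√F80)  [Bond]
Stage 1 (8900→2986 µm, Wi₁=12.3): W₁ = 10·12.3·(0.018300 − 0.010600) = 0.9471 kWh/t
Stage 2 (2986→135 µm, Wi₂=12.8): W₂ = 10·12.8·(0.086066 − 0.018300) = 8.6741 kWh/t
W = W₁ + W₂ = 0.9471 + 8.6741 = 9.6212 kWh/t

W = 9.6212 kWh/t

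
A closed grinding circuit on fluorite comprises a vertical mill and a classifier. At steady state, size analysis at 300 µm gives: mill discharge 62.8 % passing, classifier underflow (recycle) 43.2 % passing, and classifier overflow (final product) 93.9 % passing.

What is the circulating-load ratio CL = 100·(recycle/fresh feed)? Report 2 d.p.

Mass balance on the −300 µm fraction:
(1+r)d = ru + o → r = (o−d)/(d−u)
r = (93.9 − 62.8)/(62.8 − 43.2) = 31.1/19.6 = 1.5867
CL = 100·r = 158.67 %

CL = 158.67 %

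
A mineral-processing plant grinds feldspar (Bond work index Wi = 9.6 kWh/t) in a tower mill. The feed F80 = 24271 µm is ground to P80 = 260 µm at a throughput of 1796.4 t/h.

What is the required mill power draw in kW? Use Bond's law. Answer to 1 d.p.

Bond: W = 10·Wi·(1/√P80 − 1/√F80)
W = 10·9.6·(1/√260 − 1/√24271) = 10·9.6·(0.055599) = 5.3375 kWh/t
Power = W × throughput = 5.3375 kWh/t × 1796.4 t/h = 9588.2 kW

P = 9588.2 kW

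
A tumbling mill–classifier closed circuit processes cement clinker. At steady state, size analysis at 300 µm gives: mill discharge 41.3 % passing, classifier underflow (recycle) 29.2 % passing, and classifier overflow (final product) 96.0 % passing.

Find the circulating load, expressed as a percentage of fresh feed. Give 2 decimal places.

Mass balance on the −300 µm fraction:
(1+r)d = ru + o → r = (o−d)/(d−u)
r = (96.0 − 41.3)/(41.3 − 29.2) = 54.7/12.1 = 4.5207
CL = 100·r = 452.07 %

CL = 452.07 %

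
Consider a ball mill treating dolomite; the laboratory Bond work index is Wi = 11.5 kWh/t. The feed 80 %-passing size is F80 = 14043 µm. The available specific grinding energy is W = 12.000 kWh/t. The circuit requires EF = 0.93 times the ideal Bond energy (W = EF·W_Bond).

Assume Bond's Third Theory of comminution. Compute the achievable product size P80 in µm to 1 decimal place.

W = 10 Wi / √P80 − 10 Wi / √F80
W_Bond = W / EF = 12.000 / 0.93 = 12.9032 kWh/t
1/√P80 = 1/√F80 + W_Bond/(10·Wi)
  = 12.9032/(10·11.5) + 1/√14043 = 0.112202 + 0.008439 = 0.120641
P80 = (1/0.120641)² = 8.2891² = 68.71 µm

P80 = 68.7 µm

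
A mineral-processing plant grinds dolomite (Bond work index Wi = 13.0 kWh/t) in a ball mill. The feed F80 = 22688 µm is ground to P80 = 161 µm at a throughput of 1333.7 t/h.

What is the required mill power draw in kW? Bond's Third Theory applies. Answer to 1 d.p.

P = 12513.3 kW

W = 10·Wi·(P80^(-½) − F80^(-½))
W = 10·13.0·(1/√161 − 1/√22688) = 10·13.0·(0.072172) = 9.3824 kWh/t
P = W·T = 9.3824·1333.7 = 12513.3 kW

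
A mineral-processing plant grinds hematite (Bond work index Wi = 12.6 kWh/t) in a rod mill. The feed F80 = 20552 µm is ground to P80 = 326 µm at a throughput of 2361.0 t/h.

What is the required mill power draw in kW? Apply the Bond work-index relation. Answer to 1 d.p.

P = 14401.1 kW

W = 10·Wi·(P80^(-½) − F80^(-½))
W = 10·12.6·(1/√326 − 1/√20552) = 10·12.6·(0.048409) = 6.0996 kWh/t
P_mill = W·ṁ = 6.0996·2361.0 = 14401.1 kW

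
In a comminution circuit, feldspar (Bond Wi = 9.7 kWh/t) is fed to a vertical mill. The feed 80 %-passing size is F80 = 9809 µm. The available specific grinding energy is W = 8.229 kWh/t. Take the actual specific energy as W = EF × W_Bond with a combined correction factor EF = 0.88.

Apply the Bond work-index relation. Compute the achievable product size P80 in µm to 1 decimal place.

W = 10·Wi·[P80^(−½) − F80^(−½)]
W_Bond = W / EF = 8.229 / 0.88 = 9.3511 kWh/t
P80^-0.5 = F80^-0.5 + W_Bond/(10 Wi)
  = 9.3511/(10·9.7) + 1/√9809 = 0.096403 + 0.010097 = 0.106500
P80 = (1/0.106500)² = 9.3896² = 88.17 µm

P80 = 88.2 µm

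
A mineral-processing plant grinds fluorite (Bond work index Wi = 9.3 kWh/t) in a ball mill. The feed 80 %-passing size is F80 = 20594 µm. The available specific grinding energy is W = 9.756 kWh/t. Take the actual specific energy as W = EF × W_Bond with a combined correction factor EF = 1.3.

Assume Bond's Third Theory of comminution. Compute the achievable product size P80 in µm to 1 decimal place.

Bond:  W = 10 Wi (1/√P − 1/√F)
W_Bond = W / EF = 9.756 / 1.3 = 7.5046 kWh/t
⇒ 1/√P80 = W_Bond/(10·Wi) + 1/√F80
  = 7.5046/(10·9.3) + 1/√20594 = 0.080695 + 0.006968 = 0.087663
P80 = (1/0.087663)² = 11.4073² = 130.13 µm

P80 = 130.1 µm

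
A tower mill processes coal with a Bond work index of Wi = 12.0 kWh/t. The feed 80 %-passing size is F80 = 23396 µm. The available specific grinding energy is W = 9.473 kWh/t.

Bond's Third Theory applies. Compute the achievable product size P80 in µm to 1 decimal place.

W = 10·Wi·(P80^(-½) − F80^(-½))
1/√P80 = 1/√F80 + W/(10·Wi)
  = 9.4730/(10·12.0) + 1/√23396 = 0.078942 + 0.006538 = 0.085479
P80 = (1/0.085479)² = 11.6987² = 136.86 µm

P80 = 136.9 µm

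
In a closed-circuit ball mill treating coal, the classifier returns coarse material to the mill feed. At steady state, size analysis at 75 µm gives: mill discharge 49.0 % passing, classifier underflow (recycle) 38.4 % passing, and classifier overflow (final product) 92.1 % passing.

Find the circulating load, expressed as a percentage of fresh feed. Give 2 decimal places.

Classifier node, passing 75 µm:
Fd + Rd = Ru + Fo ⇒ R/F = (o−d)/(d−u)
r = (92.1 − 49.0)/(49.0 − 38.4) = 43.1/10.6 = 4.0660
CL = 100·r = 406.60 %

CL = 406.60 %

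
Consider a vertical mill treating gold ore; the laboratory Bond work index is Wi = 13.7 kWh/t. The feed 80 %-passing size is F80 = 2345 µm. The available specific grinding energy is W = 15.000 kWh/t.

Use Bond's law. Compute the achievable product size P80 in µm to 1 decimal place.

W = 10·Wi·[P80^(−½) − F80^(−½)]
⇒ 1/√P80 = W/(10·Wi) + 1/√F80
  = 15.0000/(10·13.7) + 1/√2345 = 0.109489 + 0.020650 = 0.130139
P80 = (1/0.130139)² = 7.6841² = 59.04 µm

P80 = 59.0 µm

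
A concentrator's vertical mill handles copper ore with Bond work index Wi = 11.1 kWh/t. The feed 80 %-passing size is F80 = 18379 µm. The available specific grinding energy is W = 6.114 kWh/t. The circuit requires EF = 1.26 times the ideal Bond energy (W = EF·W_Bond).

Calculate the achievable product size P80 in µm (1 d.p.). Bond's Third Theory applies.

W = 10 Wi (P80^-0.5 − F80^-0.5)
W_Bond = W / EF = 6.114 / 1.26 = 4.8524 kWh/t
⇒ 1/√P80 = W_Bond/(10·Wi) + 1/√F80
  = 4.8524/(10·11.1) + 1/√18379 = 0.043715 + 0.007376 = 0.051091
P80 = (1/0.051091)² = 19.5727² = 383.09 µm

P80 = 383.1 µm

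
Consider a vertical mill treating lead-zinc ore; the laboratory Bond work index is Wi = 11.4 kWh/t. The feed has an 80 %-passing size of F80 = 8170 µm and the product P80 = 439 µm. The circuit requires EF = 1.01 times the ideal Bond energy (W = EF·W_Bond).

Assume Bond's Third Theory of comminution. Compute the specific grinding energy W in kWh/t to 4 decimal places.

W = 10 Wi / √P80 − 10 Wi / √F80
1/√439 = 0.047727;  1/√8170 = 0.011063
W = 10·11.4·(0.047727 − 0.011063) = 4.1797 kWh/t
Apply correction: 4.1797 × 1.01 = 4.2215 kWh/t

W = 4.2215 kWh/t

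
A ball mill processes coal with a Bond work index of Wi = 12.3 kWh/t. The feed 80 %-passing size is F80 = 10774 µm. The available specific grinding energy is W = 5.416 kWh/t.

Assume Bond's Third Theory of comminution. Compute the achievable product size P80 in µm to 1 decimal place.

P80 = 347.2 µm

Bond: W = 10·Wi·(1/√P80 − 1/√F80)
⇒ 1/√P80 = W/(10·Wi) + 1/√F80
  = 5.4160/(10·12.3) + 1/√10774 = 0.044033 + 0.009634 = 0.053667
P80 = (1/0.053667)² = 18.6336² = 347.21 µm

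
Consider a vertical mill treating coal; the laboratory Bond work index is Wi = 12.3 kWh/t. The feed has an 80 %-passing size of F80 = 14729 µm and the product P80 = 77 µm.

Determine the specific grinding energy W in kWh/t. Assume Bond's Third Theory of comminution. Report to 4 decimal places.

W = 10·Wi·[P80^(−½) − F80^(−½)]
1/√77 = 0.113961;  1/√14729 = 0.008240
W = 10·12.3·(0.113961 − 0.008240) = 13.0037 kWh/t

W = 13.0037 kWh/t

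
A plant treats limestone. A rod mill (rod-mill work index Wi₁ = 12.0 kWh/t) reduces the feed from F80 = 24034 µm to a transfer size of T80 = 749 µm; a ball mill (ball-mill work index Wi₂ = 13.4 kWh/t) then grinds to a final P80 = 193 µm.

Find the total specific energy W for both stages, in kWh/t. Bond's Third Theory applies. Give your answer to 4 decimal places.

W = 10·Wi·(P80^(-½) − F80^(-½))
Stage 1 (24034→749 µm, Wi₁=12.0): W₁ = 10·12.0·(0.036539 − 0.006450) = 3.6107 kWh/t
Stage 2 (749→193 µm, Wi₂=13.4): W₂ = 10·13.4·(0.071982 − 0.036539) = 4.7493 kWh/t
W = W₁ + W₂ = 3.6107 + 4.7493 = 8.3599 kWh/t

W = 8.3599 kWh/t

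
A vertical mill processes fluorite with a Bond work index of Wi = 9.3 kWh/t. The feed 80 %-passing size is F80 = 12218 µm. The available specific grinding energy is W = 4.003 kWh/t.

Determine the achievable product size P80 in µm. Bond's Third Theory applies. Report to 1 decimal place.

W_Bond = 10·Wi·(1/√P₈₀ − 1/√F₈₀)
1/√P80 = 1/√F80 + W/(10·Wi)
  = 4.0030/(10·9.3) + 1/√12218 = 0.043043 + 0.009047 = 0.052090
P80 = (1/0.052090)² = 19.1976² = 368.55 µm

P80 = 368.5 µm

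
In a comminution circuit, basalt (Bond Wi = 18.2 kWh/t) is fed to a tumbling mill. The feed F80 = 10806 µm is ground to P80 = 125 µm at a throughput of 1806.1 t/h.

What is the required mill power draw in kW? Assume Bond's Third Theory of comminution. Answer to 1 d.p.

P = 26238.6 kW

Bond:  W = 10 Wi (1/√P − 1/√F)
W = 10·18.2·(1/√125 − 1/√10806) = 10·18.2·(0.079823) = 14.5278 kWh/t
P_mill = W·ṁ = 14.5278·1806.1 = 26238.6 kW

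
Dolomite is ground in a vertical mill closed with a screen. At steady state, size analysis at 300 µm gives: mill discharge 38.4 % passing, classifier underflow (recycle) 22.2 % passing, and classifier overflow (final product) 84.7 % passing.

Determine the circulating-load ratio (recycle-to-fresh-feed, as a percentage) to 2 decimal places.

Balance %-passing 300 µm (r = R/F):
r = (o − d)/(d − u)
r = (84.7 − 38.4)/(38.4 − 22.2) = 46.3/16.2 = 2.8580
CL = 100·r = 285.80 %

CL = 285.80 %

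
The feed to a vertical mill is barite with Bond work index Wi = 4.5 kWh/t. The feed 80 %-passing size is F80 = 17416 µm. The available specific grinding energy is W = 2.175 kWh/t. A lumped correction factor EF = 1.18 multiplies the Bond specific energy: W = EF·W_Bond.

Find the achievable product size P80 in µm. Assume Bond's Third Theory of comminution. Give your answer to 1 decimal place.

P80 = 424.5 µm

W = 10·Wi·[P80^(−½) − F80^(−½)]
W_Bond = W / EF = 2.175 / 1.18 = 1.8432 kWh/t
⇒ 1/√P80 = W_Bond/(10·Wi) + 1/√F80
  = 1.8432/(10·4.5) + 1/√17416 = 0.040960 + 0.007577 = 0.048538
P80 = (1/0.048538)² = 20.6024² = 424.46 µm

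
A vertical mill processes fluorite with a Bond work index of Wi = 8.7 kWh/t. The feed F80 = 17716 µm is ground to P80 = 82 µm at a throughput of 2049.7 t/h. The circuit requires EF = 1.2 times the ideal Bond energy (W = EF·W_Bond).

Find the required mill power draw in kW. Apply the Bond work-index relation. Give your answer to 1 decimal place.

Bond: W = 10·Wi·(1/√P80 − 1/√F80)
W = 10·8.7·(1/√82 − 1/√17716) = 10·8.7·(0.102918) = 8.9539 kWh/t
Corrected W = EF·W_Bond = 1.2·8.9539 = 10.7447 kWh/t
P = W·T = 10.7447·2049.7 = 22023.4 kW

P = 22023.4 kW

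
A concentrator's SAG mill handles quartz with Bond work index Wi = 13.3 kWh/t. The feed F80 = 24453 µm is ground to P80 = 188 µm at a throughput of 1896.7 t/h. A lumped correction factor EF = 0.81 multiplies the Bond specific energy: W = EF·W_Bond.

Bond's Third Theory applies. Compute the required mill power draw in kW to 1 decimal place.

P = 13595.7 kW

W = 10 Wi (1/√P80 − 1/√F80)  [Bond]
W = 10·13.3·(1/√188 − 1/√24453) = 10·13.3·(0.066538) = 8.8495 kWh/t
Corrected W = EF·W_Bond = 0.81·8.8495 = 7.1681 kWh/t
P = W·T = 7.1681·1896.7 = 13595.7 kW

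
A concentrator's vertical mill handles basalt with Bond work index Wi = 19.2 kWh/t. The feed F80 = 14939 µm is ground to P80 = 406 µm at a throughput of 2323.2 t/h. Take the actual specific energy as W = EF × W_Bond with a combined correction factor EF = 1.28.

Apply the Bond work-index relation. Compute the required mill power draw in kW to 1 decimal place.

W = 10·Wi·(P80^(-½) − F80^(-½))
W = 10·19.2·(1/√406 − 1/√14939) = 10·19.2·(0.041448) = 7.9579 kWh/t
Apply correction: 7.9579 × 1.28 = 10.1861 kWh/t
Mill draw = 10.1861 × 2323.2 = 23664.5 kW

P = 23664.5 kW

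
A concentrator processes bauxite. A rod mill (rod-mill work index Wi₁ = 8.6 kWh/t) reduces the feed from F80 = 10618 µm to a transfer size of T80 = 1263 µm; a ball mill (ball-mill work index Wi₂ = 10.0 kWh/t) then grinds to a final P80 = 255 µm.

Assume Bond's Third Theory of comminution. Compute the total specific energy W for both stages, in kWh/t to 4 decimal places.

W = 5.0337 kWh/t

Bond:  W = 10 Wi (1/√P − 1/√F)
Stage 1 (10618→1263 µm, Wi₁=8.6): W₁ = 10·8.6·(0.028138 − 0.009705) = 1.5853 kWh/t
Stage 2 (1263→255 µm, Wi₂=10.0): W₂ = 10·10.0·(0.062622 − 0.028138) = 3.4484 kWh/t
W = W₁ + W₂ = 1.5853 + 3.4484 = 5.0337 kWh/t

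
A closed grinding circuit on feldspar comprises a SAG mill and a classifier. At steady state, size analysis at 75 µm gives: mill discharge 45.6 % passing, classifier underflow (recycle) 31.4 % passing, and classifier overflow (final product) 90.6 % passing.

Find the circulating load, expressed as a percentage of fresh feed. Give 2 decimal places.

Balance %-passing 75 µm (r = R/F):
d + r·d = r·u + o → r(d−u) = o−d
r = (90.6 − 45.6)/(45.6 − 31.4) = 45.0/14.2 = 3.1690
CL = 100·r = 316.90 %

CL = 316.90 %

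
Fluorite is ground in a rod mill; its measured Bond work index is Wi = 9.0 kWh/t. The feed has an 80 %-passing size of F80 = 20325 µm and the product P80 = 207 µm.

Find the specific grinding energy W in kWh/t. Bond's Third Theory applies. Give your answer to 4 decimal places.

W = 5.6241 kWh/t

W_Bond = 10·Wi·(1/√P₈₀ − 1/√F₈₀)
1/√207 = 0.069505;  1/√20325 = 0.007014
W = 10·9.0·(0.069505 − 0.007014) = 5.6241 kWh/t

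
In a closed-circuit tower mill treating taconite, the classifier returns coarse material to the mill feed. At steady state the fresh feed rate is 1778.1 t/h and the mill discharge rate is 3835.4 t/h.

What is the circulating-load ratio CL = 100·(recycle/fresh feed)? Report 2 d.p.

CL = 115.70 %

Mill node: discharge = fresh + recycle.
R = M − F = 3835.4 − 1778.1 = 2057.3 t/h
CL = 100·R/F = 100·2057.3/1778.1 = 115.70 %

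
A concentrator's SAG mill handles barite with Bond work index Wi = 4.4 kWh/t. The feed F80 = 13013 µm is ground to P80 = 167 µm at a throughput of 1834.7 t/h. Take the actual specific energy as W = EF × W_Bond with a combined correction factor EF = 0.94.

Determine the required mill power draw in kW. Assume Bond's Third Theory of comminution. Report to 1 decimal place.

P = 5206.8 kW

W = 10 Wi / √P80 − 10 Wi / √F80
W = 10·4.4·(1/√167 − 1/√13013) = 10·4.4·(0.068616) = 3.0191 kWh/t
Apply correction: 3.0191 × 0.94 = 2.8380 kWh/t
Power = W × throughput = 2.8380 kWh/t × 1834.7 t/h = 5206.8 kW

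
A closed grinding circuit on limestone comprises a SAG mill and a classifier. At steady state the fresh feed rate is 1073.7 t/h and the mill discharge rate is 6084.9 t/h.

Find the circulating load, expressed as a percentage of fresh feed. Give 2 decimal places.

Steady state: M = F + R.
R = M − F = 6084.9 − 1073.7 = 5011.2 t/h
CL = 100·R/F = 100·5011.2/1073.7 = 466.72 %

CL = 466.72 %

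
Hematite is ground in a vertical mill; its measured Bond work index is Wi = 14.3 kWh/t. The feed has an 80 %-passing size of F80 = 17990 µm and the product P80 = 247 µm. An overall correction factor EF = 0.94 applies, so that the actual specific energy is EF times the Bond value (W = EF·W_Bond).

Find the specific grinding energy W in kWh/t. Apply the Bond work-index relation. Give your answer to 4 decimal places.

Bond: W = 10·Wi·(1/√P80 − 1/√F80)
1/√247 = 0.063628;  1/√17990 = 0.007456
W = 10·14.3·(0.063628 − 0.007456) = 8.0327 kWh/t
With EF = 0.94: W = 8.0327·0.94 = 7.5508 kWh/t

W = 7.5508 kWh/t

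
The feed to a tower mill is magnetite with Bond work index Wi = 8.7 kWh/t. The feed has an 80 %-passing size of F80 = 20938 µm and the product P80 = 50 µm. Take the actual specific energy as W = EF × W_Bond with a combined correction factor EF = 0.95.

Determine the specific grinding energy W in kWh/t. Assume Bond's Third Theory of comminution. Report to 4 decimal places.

W = 10 Wi / √P80 − 10 Wi / √F80
1/√50 = 0.141421;  1/√20938 = 0.006911
W = 10·8.7·(0.141421 − 0.006911) = 11.7024 kWh/t
Apply correction: 11.7024 × 0.95 = 11.1173 kWh/t

W = 11.1173 kWh/t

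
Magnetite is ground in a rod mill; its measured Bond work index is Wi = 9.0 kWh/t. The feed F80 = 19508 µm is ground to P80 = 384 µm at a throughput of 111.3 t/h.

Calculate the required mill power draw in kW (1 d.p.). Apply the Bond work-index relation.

P = 439.5 kW

W = 10 Wi / √P80 − 10 Wi / √F80
W = 10·9.0·(1/√384 − 1/√19508) = 10·9.0·(0.043871) = 3.9484 kWh/t
Power = W × throughput = 3.9484 kWh/t × 111.3 t/h = 439.5 kW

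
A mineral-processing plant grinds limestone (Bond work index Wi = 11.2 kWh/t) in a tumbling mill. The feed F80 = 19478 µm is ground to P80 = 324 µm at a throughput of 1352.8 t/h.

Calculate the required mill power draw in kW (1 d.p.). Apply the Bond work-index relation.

P = 7331.8 kW

W = 10·Wi·(P80^(-½) − F80^(-½))
W = 10·11.2·(1/√324 − 1/√19478) = 10·11.2·(0.048390) = 5.4197 kWh/t
Mill draw = 5.4197 × 1352.8 = 7331.8 kW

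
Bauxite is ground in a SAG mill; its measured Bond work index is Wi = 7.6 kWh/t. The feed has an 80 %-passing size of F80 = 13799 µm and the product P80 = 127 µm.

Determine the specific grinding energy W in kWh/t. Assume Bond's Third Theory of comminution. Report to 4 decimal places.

W = 6.0969 kWh/t

W = 10·Wi·(P80^(-½) − F80^(-½))
1/√127 = 0.088736;  1/√13799 = 0.008513
W = 10·7.6·(0.088736 − 0.008513) = 6.0969 kWh/t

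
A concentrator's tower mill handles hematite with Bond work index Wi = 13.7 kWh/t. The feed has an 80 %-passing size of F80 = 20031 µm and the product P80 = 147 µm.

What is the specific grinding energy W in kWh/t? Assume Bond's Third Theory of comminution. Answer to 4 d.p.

W = 10.3316 kWh/t

W_Bond = 10·Wi·(1/√P₈₀ − 1/√F₈₀)
1/√147 = 0.082479;  1/√20031 = 0.007066
W = 10·13.7·(0.082479 − 0.007066) = 10.3316 kWh/t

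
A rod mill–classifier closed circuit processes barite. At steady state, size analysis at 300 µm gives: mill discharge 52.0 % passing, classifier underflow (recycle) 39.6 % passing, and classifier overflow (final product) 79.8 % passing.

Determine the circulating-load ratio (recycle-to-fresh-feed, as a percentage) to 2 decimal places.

Balance %-passing 300 µm (r = R/F):
Fd + Rd = Ru + Fo ⇒ R/F = (o−d)/(d−u)
r = (79.8 − 52.0)/(52.0 − 39.6) = 27.8/12.4 = 2.2419
CL = 100·r = 224.19 %

CL = 224.19 %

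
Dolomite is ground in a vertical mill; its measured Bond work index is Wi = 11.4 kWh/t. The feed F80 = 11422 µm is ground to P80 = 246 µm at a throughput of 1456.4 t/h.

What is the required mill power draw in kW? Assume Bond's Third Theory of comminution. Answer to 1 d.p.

W = 10·Wi·(P80^(-½) − F80^(-½))
W = 10·11.4·(1/√246 − 1/√11422) = 10·11.4·(0.054401) = 6.2017 kWh/t
P_mill = W·ṁ = 6.2017·1456.4 = 9032.1 kW

P = 9032.1 kW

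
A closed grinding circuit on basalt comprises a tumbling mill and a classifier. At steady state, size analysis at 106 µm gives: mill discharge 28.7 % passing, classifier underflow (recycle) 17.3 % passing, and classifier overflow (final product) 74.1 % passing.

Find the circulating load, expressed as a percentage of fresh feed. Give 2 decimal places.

Let r = R/F. Size balance at 106 µm:
d + r·d = r·u + o → r(d−u) = o−d
r = (74.1 − 28.7)/(28.7 − 17.3) = 45.4/11.4 = 3.9825
CL = 100·r = 398.25 %

CL = 398.25 %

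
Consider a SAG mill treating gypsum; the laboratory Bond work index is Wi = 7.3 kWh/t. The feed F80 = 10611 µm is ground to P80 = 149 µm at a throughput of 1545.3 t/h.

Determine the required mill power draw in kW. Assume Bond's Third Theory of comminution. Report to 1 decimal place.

P = 8146.4 kW

W = 10 Wi (P80^-0.5 − F80^-0.5)
W = 10·7.3·(1/√149 − 1/√10611) = 10·7.3·(0.072215) = 5.2717 kWh/t
P_mill = W·ṁ = 5.2717·1545.3 = 8146.4 kW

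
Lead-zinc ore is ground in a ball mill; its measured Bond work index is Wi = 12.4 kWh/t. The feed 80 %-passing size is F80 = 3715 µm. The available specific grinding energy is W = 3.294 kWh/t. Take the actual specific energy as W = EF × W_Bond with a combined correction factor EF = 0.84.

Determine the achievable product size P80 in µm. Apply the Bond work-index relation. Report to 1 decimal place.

P80 = 433.5 µm

W_Bond = 10·Wi·(1/√P₈₀ − 1/√F₈₀)
W_Bond = W / EF = 3.294 / 0.84 = 3.9214 kWh/t
⇒ 1/√P80 = W_Bond/(10·Wi) + 1/√F80
  = 3.9214/(10·12.4) + 1/√3715 = 0.031624 + 0.016407 = 0.048031
P80 = (1/0.048031)² = 20.8198² = 433.47 µm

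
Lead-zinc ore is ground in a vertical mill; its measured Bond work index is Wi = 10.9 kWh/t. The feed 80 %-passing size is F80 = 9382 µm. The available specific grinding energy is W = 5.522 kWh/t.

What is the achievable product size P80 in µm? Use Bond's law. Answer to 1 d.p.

P80 = 268.9 µm

Bond: W = 10·Wi·(1/√P80 − 1/√F80)
⇒ 1/√P80 = W/(10·Wi) + 1/√F80
  = 5.5220/(10·10.9) + 1/√9382 = 0.050661 + 0.010324 = 0.060985
P80 = (1/0.060985)² = 16.3976² = 268.88 µm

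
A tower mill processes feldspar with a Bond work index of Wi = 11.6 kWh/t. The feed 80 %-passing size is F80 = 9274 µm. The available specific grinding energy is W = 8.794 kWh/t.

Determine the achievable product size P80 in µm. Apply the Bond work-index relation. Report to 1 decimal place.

W = 10 Wi (P80^-0.5 − F80^-0.5)
⇒ 1/√P80 = W/(10 Wi) + 1/√F80
  = 8.7940/(10·11.6) + 1/√9274 = 0.075810 + 0.010384 = 0.086194
P80 = (1/0.086194)² = 11.6017² = 134.60 µm

P80 = 134.6 µm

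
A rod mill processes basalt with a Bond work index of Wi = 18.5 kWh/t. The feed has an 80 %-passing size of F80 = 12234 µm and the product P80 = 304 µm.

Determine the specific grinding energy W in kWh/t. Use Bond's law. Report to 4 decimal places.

W = 8.9379 kWh/t

W = 10 Wi / √P80 − 10 Wi / √F80
1/√304 = 0.057354;  1/√12234 = 0.009041
W = 10·18.5·(0.057354 − 0.009041) = 8.9379 kWh/t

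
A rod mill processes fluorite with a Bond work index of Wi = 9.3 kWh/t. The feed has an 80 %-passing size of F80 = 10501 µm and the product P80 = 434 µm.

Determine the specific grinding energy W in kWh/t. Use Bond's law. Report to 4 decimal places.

W = 3.5566 kWh/t

W = 10 Wi (1/√P80 − 1/√F80)  [Bond]
1/√434 = 0.048002;  1/√10501 = 0.009759
W = 10·9.3·(0.048002 − 0.009759) = 3.5566 kWh/t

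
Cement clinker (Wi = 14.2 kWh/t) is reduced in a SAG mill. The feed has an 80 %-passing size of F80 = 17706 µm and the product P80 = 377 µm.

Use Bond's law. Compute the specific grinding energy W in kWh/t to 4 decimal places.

W_Bond = 10·Wi·(1/√P₈₀ − 1/√F₈₀)
1/√377 = 0.051503;  1/√17706 = 0.007515
W = 10·14.2·(0.051503 − 0.007515) = 6.2462 kWh/t

W = 6.2462 kWh/t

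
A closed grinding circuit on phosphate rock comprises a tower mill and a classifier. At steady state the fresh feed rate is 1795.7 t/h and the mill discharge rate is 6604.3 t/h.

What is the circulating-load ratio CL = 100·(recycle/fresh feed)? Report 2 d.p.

CL = 267.78 %

Steady state: M = F + R.
R = M − F = 6604.3 − 1795.7 = 4808.6 t/h
CL = 100·R/F = 100·4808.6/1795.7 = 267.78 %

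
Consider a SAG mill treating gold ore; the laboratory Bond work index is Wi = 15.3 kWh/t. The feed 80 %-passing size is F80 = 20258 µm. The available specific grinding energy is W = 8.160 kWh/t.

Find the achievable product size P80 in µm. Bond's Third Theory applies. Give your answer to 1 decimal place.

P80 = 274.5 µm

Bond:  W = 10 Wi (1/√P − 1/√F)
P80^(−½) = W/(10 Wi) + F80^(−½)
  = 8.1600/(10·15.3) + 1/√20258 = 0.053333 + 0.007026 = 0.060359
P80 = (1/0.060359)² = 16.5675² = 274.48 µm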